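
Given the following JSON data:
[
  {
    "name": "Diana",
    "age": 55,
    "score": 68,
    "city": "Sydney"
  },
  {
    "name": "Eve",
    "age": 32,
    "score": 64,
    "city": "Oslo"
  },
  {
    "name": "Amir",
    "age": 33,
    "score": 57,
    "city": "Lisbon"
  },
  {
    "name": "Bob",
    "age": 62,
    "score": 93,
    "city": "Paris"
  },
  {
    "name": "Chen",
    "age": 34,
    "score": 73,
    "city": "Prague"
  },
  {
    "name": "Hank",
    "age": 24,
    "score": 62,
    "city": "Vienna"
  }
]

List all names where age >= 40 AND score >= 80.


Checking both conditions:
  Diana (age=55, score=68) -> no
  Eve (age=32, score=64) -> no
  Amir (age=33, score=57) -> no
  Bob (age=62, score=93) -> YES
  Chen (age=34, score=73) -> no
  Hank (age=24, score=62) -> no


ANSWER: Bob


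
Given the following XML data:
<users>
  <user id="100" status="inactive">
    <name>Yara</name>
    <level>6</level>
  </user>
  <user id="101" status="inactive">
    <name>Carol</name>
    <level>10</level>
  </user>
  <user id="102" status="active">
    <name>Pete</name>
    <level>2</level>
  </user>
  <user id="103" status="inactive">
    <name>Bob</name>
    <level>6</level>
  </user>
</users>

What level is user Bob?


Finding user: Bob
<level>6</level>

ANSWER: 6


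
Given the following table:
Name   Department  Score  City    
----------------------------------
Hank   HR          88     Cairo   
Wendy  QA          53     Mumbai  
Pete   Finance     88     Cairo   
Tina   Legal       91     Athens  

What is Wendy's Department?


Row 2: Wendy
Department = QA

ANSWER: QA


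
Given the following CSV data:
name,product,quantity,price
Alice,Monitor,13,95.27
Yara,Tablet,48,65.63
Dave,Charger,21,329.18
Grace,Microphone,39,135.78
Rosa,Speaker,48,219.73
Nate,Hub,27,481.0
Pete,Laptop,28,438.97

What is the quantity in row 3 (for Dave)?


Row 3: Dave
Column 'quantity' = 21

ANSWER: 21


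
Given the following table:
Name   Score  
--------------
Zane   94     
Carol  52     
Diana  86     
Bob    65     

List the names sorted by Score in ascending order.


Sorting by Score (ascending):
  Carol: 52
  Bob: 65
  Diana: 86
  Zane: 94


ANSWER: Carol, Bob, Diana, Zane


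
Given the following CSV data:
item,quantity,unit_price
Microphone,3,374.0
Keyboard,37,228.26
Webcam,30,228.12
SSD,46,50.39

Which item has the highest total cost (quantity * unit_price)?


Computing row totals:
  Microphone: 1122.0
  Keyboard: 8445.62
  Webcam: 6843.6
  SSD: 2317.94
Maximum: Keyboard (8445.62)

ANSWER: Keyboard


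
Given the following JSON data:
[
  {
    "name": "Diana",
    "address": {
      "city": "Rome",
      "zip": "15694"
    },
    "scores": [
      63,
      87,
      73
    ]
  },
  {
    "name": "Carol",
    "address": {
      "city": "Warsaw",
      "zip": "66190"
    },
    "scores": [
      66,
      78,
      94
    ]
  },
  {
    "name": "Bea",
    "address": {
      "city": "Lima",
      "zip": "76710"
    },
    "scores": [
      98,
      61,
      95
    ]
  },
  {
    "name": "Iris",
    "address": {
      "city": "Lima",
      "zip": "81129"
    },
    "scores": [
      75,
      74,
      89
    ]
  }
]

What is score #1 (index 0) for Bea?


Path: records[2].scores[0]
Value: 98

ANSWER: 98


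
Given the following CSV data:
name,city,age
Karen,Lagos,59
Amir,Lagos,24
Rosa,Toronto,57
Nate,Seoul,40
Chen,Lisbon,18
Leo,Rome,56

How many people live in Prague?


Scanning city column for 'Prague':
Total matches: 0

ANSWER: 0


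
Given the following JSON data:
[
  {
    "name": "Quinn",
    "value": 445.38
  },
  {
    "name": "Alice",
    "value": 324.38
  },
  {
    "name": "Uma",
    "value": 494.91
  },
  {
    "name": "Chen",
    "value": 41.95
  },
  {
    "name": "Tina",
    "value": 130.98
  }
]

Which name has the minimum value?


Comparing values:
  Quinn: 445.38
  Alice: 324.38
  Uma: 494.91
  Chen: 41.95
  Tina: 130.98
Minimum: Chen (41.95)

ANSWER: Chen


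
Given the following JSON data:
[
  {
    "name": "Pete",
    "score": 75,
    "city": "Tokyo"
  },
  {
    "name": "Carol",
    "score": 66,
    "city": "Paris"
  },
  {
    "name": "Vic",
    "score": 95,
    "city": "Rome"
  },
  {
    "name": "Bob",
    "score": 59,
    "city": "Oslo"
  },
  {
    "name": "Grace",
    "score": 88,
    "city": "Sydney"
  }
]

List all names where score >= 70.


Filtering records where score >= 70:
  Pete (score=75) -> YES
  Carol (score=66) -> no
  Vic (score=95) -> YES
  Bob (score=59) -> no
  Grace (score=88) -> YES


ANSWER: Pete, Vic, Grace


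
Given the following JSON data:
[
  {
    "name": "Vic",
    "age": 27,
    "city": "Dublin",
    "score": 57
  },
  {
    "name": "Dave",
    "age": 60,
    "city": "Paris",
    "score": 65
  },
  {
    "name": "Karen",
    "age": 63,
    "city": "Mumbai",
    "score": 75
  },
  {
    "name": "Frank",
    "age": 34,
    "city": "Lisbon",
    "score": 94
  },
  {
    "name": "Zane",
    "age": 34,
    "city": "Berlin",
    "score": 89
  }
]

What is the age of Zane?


Looking up record where name = Zane
Record index: 4
Field 'age' = 34

ANSWER: 34


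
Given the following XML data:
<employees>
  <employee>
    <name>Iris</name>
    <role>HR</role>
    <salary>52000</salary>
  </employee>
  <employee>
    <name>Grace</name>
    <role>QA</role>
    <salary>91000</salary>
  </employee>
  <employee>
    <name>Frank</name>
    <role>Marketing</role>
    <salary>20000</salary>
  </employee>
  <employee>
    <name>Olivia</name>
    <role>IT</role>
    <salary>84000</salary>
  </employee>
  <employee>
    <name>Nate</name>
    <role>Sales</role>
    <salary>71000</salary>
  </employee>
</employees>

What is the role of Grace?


Searching for <employee> with <name>Grace</name>
Found at position 2
<role>QA</role>

ANSWER: QA


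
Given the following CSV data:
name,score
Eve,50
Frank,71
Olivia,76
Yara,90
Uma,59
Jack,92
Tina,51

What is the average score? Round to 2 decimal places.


Scores: 50, 71, 76, 90, 59, 92, 51
Sum = 489
Count = 7
Average = 489 / 7 = 69.86

ANSWER: 69.86


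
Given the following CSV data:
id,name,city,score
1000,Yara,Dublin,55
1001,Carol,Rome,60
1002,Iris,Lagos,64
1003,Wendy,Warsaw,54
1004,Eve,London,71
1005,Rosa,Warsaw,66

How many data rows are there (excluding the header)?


Counting rows (excluding header):
Header: id,name,city,score
Data rows: 6

ANSWER: 6


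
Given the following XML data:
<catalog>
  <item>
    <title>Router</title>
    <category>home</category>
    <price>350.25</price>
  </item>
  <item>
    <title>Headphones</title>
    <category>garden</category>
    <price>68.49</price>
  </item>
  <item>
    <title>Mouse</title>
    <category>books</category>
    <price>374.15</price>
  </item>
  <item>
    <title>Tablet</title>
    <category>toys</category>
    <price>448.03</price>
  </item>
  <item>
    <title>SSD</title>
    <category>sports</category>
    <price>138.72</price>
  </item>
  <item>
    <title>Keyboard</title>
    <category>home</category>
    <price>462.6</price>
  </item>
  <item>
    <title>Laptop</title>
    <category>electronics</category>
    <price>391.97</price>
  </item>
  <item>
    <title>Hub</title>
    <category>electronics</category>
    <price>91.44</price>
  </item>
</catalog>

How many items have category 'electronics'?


Scanning <item> elements for <category>electronics</category>:
  Item 7: Laptop -> MATCH
  Item 8: Hub -> MATCH
Count: 2

ANSWER: 2


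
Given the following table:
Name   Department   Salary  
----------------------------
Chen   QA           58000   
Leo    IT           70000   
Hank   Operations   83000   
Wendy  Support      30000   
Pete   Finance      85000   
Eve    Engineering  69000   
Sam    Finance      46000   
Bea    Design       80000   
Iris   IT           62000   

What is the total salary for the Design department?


Design department members:
  Bea: 80000
Total = 80000 = 80000

ANSWER: 80000


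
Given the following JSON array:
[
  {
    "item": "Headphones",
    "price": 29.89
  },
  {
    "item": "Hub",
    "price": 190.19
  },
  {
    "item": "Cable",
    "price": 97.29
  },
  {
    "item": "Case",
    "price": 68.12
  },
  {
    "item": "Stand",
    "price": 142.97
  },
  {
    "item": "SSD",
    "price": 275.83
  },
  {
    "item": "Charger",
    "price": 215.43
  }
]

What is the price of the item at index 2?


Array index 2 -> Cable
price = 97.29

ANSWER: 97.29


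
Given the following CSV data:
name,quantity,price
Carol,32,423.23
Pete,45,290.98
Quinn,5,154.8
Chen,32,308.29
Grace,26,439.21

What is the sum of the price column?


Values in 'price' column:
  Row 1: 423.23
  Row 2: 290.98
  Row 3: 154.8
  Row 4: 308.29
  Row 5: 439.21
Sum = 423.23 + 290.98 + 154.8 + 308.29 + 439.21 = 1616.51

ANSWER: 1616.51


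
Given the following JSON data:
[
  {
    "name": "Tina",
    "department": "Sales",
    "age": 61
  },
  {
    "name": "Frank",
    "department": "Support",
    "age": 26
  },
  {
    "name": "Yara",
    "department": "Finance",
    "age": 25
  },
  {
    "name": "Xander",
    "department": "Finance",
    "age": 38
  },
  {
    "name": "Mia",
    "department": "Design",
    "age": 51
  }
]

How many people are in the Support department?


Scanning records for department = Support
  Record 1: Frank
Count: 1

ANSWER: 1


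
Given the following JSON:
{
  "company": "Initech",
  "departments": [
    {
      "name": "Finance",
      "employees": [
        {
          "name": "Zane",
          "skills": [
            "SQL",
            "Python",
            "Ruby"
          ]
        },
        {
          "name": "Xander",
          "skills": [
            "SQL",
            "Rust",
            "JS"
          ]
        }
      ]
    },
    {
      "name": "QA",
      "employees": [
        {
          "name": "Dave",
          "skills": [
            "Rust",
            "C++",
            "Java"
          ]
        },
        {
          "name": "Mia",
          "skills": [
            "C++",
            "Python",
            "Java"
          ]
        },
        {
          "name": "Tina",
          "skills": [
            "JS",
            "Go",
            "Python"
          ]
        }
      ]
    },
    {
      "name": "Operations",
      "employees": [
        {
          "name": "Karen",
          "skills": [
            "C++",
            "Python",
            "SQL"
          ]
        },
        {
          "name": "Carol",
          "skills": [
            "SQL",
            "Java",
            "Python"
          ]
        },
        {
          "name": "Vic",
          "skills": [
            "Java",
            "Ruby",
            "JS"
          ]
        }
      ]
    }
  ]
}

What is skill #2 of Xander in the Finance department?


Path: departments[0].employees[1].skills[1]
Value: Rust

ANSWER: Rust


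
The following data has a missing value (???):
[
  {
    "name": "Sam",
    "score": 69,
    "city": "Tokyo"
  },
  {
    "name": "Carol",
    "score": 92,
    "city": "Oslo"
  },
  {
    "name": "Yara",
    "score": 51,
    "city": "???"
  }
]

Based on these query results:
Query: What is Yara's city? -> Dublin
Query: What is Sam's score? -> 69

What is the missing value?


The missing value is Yara's city
From query: Yara's city = Dublin

ANSWER: Dublin


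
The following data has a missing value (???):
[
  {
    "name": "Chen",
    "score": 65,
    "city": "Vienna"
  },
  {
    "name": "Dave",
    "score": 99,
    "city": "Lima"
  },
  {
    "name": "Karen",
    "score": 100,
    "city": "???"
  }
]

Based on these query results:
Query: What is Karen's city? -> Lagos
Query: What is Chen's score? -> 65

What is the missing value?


The missing value is Karen's city
From query: Karen's city = Lagos

ANSWER: Lagos


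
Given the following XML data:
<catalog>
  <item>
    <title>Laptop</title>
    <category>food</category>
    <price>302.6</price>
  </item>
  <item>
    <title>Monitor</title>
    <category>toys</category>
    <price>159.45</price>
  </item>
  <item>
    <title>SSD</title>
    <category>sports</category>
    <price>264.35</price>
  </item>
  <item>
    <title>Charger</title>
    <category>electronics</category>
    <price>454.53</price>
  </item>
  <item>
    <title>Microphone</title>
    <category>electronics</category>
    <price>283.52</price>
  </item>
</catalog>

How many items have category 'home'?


Scanning <item> elements for <category>home</category>:
Count: 0

ANSWER: 0


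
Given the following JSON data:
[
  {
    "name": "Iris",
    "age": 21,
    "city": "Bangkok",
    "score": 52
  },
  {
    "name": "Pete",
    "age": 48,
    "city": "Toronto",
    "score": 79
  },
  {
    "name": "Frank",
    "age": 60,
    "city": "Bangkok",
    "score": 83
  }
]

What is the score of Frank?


Looking up record where name = Frank
Record index: 2
Field 'score' = 83

ANSWER: 83


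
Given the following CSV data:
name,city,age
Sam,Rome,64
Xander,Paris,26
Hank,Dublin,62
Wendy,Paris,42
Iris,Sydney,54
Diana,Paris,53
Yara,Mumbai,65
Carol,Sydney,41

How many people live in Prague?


Scanning city column for 'Prague':
Total matches: 0

ANSWER: 0


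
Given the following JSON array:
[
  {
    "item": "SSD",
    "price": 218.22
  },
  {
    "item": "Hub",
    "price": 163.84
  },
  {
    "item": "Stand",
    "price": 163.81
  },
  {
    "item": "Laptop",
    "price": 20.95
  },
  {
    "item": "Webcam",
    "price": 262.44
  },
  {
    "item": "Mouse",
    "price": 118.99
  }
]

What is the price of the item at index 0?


Array index 0 -> SSD
price = 218.22

ANSWER: 218.22


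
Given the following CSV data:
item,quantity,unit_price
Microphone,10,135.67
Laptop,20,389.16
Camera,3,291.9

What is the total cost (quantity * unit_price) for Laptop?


Row: Laptop
quantity = 20
unit_price = 389.16
total = 20 * 389.16 = 7783.2

ANSWER: 7783.2


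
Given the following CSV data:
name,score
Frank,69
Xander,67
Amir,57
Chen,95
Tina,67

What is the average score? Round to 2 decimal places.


Scores: 69, 67, 57, 95, 67
Sum = 355
Count = 5
Average = 355 / 5 = 71.00

ANSWER: 71.00


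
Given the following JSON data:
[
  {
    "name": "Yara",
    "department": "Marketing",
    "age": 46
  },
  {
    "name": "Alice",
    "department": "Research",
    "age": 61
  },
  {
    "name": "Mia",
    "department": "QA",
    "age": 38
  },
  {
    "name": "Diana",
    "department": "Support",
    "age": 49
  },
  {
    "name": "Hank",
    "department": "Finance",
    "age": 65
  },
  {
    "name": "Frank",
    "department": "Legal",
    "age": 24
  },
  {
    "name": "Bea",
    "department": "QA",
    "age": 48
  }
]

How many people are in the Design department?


Scanning records for department = Design
  No matches found
Count: 0

ANSWER: 0


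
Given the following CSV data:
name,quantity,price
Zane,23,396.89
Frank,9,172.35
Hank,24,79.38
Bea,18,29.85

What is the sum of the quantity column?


Values in 'quantity' column:
  Row 1: 23
  Row 2: 9
  Row 3: 24
  Row 4: 18
Sum = 23 + 9 + 24 + 18 = 74

ANSWER: 74


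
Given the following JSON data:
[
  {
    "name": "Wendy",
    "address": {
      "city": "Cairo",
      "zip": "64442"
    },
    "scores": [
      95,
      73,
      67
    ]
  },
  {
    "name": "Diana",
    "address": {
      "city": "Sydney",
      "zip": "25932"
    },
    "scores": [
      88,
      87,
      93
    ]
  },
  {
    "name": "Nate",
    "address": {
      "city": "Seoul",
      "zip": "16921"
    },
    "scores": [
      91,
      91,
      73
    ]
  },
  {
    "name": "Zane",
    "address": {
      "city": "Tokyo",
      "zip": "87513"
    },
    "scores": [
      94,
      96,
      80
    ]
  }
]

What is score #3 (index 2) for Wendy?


Path: records[0].scores[2]
Value: 67

ANSWER: 67


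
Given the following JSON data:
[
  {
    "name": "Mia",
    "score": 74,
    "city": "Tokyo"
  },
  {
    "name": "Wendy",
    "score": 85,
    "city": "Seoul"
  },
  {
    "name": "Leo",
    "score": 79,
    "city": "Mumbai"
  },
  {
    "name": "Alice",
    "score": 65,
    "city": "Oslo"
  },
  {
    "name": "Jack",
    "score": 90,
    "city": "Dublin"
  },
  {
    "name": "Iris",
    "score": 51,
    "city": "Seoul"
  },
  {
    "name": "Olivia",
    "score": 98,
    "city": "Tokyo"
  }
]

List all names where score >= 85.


Filtering records where score >= 85:
  Mia (score=74) -> no
  Wendy (score=85) -> YES
  Leo (score=79) -> no
  Alice (score=65) -> no
  Jack (score=90) -> YES
  Iris (score=51) -> no
  Olivia (score=98) -> YES


ANSWER: Wendy, Jack, Olivia


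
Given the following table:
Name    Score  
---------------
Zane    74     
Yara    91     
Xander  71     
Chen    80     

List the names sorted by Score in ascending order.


Sorting by Score (ascending):
  Xander: 71
  Zane: 74
  Chen: 80
  Yara: 91


ANSWER: Xander, Zane, Chen, Yara


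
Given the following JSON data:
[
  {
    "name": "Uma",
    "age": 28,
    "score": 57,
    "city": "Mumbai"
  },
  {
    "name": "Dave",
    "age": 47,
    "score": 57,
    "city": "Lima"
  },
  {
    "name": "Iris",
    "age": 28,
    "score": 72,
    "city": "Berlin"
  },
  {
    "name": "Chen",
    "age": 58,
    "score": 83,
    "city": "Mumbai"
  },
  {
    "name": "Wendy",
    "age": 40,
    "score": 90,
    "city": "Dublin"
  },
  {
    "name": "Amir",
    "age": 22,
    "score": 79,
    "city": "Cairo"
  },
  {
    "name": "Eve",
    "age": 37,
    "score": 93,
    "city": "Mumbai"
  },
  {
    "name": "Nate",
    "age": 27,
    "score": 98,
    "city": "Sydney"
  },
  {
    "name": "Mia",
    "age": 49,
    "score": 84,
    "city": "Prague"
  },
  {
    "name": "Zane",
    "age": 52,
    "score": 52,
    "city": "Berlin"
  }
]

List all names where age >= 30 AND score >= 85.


Checking both conditions:
  Uma (age=28, score=57) -> no
  Dave (age=47, score=57) -> no
  Iris (age=28, score=72) -> no
  Chen (age=58, score=83) -> no
  Wendy (age=40, score=90) -> YES
  Amir (age=22, score=79) -> no
  Eve (age=37, score=93) -> YES
  Nate (age=27, score=98) -> no
  Mia (age=49, score=84) -> no
  Zane (age=52, score=52) -> no


ANSWER: Wendy, Eve


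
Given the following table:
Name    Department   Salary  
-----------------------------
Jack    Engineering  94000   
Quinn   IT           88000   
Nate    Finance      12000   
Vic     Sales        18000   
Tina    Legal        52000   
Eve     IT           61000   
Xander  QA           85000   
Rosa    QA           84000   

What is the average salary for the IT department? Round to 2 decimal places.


IT department members:
  Quinn: 88000
  Eve: 61000
Sum = 149000
Count = 2
Average = 149000 / 2 = 74500.00

ANSWER: 74500.00


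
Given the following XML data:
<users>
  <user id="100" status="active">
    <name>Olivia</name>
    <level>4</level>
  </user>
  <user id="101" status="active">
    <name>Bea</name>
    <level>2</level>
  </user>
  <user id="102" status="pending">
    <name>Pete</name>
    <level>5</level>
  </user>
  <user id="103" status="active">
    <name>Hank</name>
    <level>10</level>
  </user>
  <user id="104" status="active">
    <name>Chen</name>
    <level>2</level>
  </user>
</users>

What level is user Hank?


Finding user: Hank
<level>10</level>

ANSWER: 10


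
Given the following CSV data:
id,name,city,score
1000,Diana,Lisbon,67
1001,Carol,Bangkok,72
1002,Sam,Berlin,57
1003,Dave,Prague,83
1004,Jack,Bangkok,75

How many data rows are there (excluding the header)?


Counting rows (excluding header):
Header: id,name,city,score
Data rows: 5

ANSWER: 5


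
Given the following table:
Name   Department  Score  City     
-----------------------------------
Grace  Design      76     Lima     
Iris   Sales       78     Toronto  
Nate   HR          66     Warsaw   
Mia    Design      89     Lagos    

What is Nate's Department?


Row 3: Nate
Department = HR

ANSWER: HR


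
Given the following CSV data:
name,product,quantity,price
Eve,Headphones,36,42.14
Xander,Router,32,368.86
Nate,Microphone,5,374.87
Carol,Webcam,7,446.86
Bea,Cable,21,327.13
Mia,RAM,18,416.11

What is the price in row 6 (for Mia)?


Row 6: Mia
Column 'price' = 416.11

ANSWER: 416.11


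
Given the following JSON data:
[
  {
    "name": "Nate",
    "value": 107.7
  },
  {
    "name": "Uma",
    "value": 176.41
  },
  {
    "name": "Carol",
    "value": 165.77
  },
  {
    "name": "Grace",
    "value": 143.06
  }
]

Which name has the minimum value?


Comparing values:
  Nate: 107.7
  Uma: 176.41
  Carol: 165.77
  Grace: 143.06
Minimum: Nate (107.7)

ANSWER: Nate


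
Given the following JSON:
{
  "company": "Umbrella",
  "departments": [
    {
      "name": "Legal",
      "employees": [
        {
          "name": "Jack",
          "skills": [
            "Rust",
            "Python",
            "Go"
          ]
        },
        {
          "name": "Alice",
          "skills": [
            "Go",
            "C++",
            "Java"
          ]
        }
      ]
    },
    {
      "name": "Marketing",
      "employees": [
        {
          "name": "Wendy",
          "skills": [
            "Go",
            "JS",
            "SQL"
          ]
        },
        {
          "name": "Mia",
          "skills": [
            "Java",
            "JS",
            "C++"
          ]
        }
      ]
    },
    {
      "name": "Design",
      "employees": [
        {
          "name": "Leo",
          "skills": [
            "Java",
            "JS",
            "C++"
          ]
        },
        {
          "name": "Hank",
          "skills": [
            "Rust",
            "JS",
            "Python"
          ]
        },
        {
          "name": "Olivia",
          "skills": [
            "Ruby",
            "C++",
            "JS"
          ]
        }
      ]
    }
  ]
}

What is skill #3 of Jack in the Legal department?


Path: departments[0].employees[0].skills[2]
Value: Go

ANSWER: Go


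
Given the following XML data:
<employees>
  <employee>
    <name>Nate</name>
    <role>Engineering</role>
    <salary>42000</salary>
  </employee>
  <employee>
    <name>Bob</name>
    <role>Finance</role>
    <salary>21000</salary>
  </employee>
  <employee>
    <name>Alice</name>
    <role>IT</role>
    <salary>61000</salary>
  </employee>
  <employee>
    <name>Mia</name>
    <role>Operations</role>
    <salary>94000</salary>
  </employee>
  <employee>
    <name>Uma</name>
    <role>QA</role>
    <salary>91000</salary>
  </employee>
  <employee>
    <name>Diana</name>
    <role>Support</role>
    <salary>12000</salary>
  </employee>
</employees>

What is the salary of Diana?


Searching for <employee> with <name>Diana</name>
Found at position 6
<salary>12000</salary>

ANSWER: 12000


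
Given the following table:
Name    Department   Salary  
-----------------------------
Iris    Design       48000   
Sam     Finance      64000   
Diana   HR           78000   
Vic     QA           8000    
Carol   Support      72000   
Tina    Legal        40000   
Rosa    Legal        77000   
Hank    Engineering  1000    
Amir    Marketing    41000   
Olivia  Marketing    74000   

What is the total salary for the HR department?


HR department members:
  Diana: 78000
Total = 78000 = 78000

ANSWER: 78000


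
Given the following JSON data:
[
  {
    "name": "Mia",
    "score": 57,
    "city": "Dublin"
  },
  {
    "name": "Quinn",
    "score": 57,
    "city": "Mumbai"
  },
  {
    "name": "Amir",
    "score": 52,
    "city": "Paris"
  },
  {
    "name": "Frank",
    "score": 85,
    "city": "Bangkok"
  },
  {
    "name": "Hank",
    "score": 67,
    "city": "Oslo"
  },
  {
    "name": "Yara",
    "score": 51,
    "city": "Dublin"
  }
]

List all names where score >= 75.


Filtering records where score >= 75:
  Mia (score=57) -> no
  Quinn (score=57) -> no
  Amir (score=52) -> no
  Frank (score=85) -> YES
  Hank (score=67) -> no
  Yara (score=51) -> no


ANSWER: Frank


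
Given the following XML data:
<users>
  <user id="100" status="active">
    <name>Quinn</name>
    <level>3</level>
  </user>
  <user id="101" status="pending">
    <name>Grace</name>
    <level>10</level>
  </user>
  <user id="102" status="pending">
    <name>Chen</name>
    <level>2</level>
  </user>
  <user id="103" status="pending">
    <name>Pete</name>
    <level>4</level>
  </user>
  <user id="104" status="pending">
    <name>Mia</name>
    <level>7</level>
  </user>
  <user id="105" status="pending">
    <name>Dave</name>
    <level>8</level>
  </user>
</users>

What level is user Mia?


Finding user: Mia
<level>7</level>

ANSWER: 7


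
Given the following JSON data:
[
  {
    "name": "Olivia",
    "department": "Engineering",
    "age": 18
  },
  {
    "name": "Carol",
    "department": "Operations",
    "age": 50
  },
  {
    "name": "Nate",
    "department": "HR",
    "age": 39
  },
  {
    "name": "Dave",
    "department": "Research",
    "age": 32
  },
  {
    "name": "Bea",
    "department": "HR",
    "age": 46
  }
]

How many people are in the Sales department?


Scanning records for department = Sales
  No matches found
Count: 0

ANSWER: 0


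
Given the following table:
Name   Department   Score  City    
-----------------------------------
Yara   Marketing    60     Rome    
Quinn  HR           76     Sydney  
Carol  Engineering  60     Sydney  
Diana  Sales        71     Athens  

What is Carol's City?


Row 3: Carol
City = Sydney

ANSWER: Sydney


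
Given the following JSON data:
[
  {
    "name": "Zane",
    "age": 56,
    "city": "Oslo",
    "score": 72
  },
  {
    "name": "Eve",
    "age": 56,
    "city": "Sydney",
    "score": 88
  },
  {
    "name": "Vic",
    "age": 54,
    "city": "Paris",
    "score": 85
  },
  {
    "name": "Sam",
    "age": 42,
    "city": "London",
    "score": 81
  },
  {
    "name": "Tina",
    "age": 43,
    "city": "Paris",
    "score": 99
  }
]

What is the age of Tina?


Looking up record where name = Tina
Record index: 4
Field 'age' = 43

ANSWER: 43


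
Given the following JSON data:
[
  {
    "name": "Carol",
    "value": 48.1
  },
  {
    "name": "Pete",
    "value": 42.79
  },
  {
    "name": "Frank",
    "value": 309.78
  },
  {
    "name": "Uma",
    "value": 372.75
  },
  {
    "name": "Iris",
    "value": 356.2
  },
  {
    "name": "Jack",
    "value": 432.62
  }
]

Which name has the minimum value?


Comparing values:
  Carol: 48.1
  Pete: 42.79
  Frank: 309.78
  Uma: 372.75
  Iris: 356.2
  Jack: 432.62
Minimum: Pete (42.79)

ANSWER: Pete


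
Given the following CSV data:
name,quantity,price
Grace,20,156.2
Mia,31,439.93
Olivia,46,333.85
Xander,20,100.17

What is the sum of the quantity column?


Values in 'quantity' column:
  Row 1: 20
  Row 2: 31
  Row 3: 46
  Row 4: 20
Sum = 20 + 31 + 46 + 20 = 117

ANSWER: 117


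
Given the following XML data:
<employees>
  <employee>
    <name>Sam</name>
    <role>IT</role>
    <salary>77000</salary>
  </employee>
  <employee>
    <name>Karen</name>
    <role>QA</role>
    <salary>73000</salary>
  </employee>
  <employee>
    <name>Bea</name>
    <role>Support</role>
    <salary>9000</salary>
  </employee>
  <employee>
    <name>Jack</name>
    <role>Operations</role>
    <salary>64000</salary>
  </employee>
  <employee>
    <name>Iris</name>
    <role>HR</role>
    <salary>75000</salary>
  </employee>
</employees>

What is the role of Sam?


Searching for <employee> with <name>Sam</name>
Found at position 1
<role>IT</role>

ANSWER: IT


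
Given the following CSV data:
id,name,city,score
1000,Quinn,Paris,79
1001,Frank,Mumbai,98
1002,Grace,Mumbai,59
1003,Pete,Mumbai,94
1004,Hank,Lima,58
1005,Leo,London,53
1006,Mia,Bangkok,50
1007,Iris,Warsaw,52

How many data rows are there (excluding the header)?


Counting rows (excluding header):
Header: id,name,city,score
Data rows: 8

ANSWER: 8


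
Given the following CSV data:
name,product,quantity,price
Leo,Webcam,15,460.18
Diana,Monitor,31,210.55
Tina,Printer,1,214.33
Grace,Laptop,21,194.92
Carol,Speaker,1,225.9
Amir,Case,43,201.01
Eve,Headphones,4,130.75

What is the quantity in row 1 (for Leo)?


Row 1: Leo
Column 'quantity' = 15

ANSWER: 15


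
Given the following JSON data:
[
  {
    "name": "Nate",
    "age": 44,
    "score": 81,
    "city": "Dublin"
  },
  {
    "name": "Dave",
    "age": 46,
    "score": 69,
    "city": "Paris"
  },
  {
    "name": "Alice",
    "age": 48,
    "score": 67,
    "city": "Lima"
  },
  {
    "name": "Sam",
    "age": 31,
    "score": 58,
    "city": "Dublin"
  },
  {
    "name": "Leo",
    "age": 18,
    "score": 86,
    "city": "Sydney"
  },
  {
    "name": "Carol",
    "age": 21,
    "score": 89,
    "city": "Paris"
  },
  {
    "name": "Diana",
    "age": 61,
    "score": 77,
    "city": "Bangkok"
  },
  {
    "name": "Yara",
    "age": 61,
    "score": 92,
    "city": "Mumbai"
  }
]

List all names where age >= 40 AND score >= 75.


Checking both conditions:
  Nate (age=44, score=81) -> YES
  Dave (age=46, score=69) -> no
  Alice (age=48, score=67) -> no
  Sam (age=31, score=58) -> no
  Leo (age=18, score=86) -> no
  Carol (age=21, score=89) -> no
  Diana (age=61, score=77) -> YES
  Yara (age=61, score=92) -> YES


ANSWER: Nate, Diana, Yara


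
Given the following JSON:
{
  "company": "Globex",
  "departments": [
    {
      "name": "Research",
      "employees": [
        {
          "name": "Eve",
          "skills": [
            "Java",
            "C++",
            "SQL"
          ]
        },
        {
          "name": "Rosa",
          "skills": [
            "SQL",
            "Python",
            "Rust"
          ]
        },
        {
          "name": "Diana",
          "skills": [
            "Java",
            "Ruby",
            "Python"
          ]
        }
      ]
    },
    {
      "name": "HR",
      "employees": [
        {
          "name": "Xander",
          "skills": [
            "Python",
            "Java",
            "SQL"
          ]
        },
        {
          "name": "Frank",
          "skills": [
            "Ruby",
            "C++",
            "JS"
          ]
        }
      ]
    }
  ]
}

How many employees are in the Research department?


Path: departments[0].employees
Count: 3

ANSWER: 3


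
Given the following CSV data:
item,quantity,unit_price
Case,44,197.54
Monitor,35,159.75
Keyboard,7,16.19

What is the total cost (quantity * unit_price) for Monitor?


Row: Monitor
quantity = 35
unit_price = 159.75
total = 35 * 159.75 = 5591.25

ANSWER: 5591.25


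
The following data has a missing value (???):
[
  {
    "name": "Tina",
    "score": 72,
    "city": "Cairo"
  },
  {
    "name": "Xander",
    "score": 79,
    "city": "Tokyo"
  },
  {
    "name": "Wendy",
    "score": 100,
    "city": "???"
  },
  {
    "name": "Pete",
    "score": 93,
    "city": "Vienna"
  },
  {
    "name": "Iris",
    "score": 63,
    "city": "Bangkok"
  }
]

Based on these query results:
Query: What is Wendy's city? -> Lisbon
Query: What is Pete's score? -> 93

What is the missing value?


The missing value is Wendy's city
From query: Wendy's city = Lisbon

ANSWER: Lisbon


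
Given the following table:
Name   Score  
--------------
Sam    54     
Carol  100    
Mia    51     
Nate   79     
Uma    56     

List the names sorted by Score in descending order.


Sorting by Score (descending):
  Carol: 100
  Nate: 79
  Uma: 56
  Sam: 54
  Mia: 51


ANSWER: Carol, Nate, Uma, Sam, Mia


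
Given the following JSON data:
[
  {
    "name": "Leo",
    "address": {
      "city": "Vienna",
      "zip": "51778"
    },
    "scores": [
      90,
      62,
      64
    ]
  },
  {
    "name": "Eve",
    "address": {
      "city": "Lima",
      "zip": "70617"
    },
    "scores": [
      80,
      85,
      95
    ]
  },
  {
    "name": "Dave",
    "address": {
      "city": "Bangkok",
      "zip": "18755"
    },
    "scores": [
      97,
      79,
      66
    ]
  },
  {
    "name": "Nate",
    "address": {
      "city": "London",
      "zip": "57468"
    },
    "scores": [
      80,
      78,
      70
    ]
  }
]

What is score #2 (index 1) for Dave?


Path: records[2].scores[1]
Value: 79

ANSWER: 79


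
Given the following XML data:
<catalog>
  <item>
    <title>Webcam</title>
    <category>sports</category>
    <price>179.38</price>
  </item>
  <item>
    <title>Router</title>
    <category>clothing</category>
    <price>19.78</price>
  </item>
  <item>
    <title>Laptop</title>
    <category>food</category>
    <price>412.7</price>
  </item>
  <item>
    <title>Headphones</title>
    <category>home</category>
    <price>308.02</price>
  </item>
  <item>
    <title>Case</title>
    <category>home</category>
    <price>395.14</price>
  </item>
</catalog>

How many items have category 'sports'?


Scanning <item> elements for <category>sports</category>:
  Item 1: Webcam -> MATCH
Count: 1

ANSWER: 1


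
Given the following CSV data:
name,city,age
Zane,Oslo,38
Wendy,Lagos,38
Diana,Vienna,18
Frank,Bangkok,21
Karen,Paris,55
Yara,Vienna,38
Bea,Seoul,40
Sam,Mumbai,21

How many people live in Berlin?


Scanning city column for 'Berlin':
Total matches: 0

ANSWER: 0


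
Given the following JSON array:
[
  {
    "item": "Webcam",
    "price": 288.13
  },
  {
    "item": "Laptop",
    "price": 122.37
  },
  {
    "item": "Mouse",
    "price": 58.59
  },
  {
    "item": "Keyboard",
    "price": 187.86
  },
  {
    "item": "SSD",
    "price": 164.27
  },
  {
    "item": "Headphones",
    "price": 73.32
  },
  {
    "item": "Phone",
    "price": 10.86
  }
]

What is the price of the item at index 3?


Array index 3 -> Keyboard
price = 187.86

ANSWER: 187.86


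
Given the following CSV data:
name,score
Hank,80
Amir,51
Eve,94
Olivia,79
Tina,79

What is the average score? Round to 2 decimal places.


Scores: 80, 51, 94, 79, 79
Sum = 383
Count = 5
Average = 383 / 5 = 76.60

ANSWER: 76.60


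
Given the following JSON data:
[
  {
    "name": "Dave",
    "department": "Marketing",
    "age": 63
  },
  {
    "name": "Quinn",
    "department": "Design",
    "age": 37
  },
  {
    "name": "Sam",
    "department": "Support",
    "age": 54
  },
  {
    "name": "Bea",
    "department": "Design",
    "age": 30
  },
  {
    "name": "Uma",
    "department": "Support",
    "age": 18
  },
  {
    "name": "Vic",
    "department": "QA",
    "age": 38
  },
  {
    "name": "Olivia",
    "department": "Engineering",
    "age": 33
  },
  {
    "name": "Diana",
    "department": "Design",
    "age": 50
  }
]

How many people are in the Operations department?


Scanning records for department = Operations
  No matches found
Count: 0

ANSWER: 0


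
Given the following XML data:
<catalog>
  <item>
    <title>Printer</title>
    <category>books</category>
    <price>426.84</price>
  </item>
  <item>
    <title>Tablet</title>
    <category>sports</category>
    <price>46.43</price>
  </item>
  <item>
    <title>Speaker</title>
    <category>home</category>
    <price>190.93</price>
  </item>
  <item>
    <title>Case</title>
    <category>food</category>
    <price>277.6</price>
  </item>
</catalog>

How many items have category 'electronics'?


Scanning <item> elements for <category>electronics</category>:
Count: 0

ANSWER: 0


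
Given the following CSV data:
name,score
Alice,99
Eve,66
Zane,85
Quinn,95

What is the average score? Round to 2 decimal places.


Scores: 99, 66, 85, 95
Sum = 345
Count = 4
Average = 345 / 4 = 86.25

ANSWER: 86.25


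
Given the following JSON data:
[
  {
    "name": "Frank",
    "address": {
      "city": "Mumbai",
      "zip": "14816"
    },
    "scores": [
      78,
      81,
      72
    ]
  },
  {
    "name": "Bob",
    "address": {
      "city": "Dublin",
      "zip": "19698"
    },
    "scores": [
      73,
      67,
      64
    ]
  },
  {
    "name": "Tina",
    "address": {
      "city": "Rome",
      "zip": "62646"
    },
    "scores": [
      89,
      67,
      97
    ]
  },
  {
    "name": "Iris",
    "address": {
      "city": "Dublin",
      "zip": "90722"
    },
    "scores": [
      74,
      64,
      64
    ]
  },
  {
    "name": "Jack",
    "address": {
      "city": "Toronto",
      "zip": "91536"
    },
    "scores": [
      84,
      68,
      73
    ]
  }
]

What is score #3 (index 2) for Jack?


Path: records[4].scores[2]
Value: 73

ANSWER: 73


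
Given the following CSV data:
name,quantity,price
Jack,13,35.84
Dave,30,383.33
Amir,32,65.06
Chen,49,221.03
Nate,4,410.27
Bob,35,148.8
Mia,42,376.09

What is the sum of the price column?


Values in 'price' column:
  Row 1: 35.84
  Row 2: 383.33
  Row 3: 65.06
  Row 4: 221.03
  Row 5: 410.27
  Row 6: 148.8
  Row 7: 376.09
Sum = 35.84 + 383.33 + 65.06 + 221.03 + 410.27 + 148.8 + 376.09 = 1640.42

ANSWER: 1640.42


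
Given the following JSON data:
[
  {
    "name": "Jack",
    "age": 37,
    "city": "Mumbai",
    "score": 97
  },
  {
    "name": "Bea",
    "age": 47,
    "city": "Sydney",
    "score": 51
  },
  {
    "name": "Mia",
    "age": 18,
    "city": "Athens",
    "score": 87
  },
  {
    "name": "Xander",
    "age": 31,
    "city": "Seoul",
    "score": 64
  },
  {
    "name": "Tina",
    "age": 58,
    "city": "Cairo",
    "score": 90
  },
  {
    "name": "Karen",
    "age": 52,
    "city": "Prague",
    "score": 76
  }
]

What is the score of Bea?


Looking up record where name = Bea
Record index: 1
Field 'score' = 51

ANSWER: 51


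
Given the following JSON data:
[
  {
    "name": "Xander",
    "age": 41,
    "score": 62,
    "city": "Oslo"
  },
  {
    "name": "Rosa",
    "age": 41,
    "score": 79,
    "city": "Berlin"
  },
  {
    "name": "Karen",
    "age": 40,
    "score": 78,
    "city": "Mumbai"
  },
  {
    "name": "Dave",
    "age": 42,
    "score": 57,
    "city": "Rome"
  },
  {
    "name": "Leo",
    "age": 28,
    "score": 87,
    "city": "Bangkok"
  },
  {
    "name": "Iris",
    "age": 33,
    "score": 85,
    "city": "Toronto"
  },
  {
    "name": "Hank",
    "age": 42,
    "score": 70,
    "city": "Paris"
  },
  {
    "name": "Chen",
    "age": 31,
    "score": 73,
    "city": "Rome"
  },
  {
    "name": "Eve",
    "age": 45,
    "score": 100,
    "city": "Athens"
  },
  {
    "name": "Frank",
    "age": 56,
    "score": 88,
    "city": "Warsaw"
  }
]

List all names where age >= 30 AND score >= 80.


Checking both conditions:
  Xander (age=41, score=62) -> no
  Rosa (age=41, score=79) -> no
  Karen (age=40, score=78) -> no
  Dave (age=42, score=57) -> no
  Leo (age=28, score=87) -> no
  Iris (age=33, score=85) -> YES
  Hank (age=42, score=70) -> no
  Chen (age=31, score=73) -> no
  Eve (age=45, score=100) -> YES
  Frank (age=56, score=88) -> YES


ANSWER: Iris, Eve, Frank


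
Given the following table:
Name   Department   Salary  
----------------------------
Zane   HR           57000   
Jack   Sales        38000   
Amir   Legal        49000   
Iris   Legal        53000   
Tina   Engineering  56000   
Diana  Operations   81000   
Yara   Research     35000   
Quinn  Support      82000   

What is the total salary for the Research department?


Research department members:
  Yara: 35000
Total = 35000 = 35000

ANSWER: 35000


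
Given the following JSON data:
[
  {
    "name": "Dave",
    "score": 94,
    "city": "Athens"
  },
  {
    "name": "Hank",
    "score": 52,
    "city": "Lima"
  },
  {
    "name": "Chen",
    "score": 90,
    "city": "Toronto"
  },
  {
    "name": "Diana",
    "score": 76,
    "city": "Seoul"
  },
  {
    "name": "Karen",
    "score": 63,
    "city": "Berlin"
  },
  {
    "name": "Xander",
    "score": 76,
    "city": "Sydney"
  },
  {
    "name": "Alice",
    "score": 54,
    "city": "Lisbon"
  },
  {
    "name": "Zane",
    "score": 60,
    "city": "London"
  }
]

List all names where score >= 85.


Filtering records where score >= 85:
  Dave (score=94) -> YES
  Hank (score=52) -> no
  Chen (score=90) -> YES
  Diana (score=76) -> no
  Karen (score=63) -> no
  Xander (score=76) -> no
  Alice (score=54) -> no
  Zane (score=60) -> no


ANSWER: Dave, Chen


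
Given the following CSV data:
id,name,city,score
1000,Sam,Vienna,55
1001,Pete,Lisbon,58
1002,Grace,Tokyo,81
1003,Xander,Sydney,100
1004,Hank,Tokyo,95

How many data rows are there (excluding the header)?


Counting rows (excluding header):
Header: id,name,city,score
Data rows: 5

ANSWER: 5
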